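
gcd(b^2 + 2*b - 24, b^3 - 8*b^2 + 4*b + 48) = b - 4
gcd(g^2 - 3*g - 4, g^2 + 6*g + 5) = g + 1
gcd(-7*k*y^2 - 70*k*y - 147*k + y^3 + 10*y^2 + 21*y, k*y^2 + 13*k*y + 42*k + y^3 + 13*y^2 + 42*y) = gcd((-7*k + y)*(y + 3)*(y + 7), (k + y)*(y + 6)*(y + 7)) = y + 7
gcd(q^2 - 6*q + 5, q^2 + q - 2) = q - 1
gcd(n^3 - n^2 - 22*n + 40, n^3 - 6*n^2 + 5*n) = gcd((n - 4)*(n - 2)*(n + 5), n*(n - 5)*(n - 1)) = 1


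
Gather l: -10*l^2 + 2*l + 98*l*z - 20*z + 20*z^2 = -10*l^2 + l*(98*z + 2) + 20*z^2 - 20*z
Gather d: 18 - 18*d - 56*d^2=-56*d^2 - 18*d + 18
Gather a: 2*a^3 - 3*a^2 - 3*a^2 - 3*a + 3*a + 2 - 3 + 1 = 2*a^3 - 6*a^2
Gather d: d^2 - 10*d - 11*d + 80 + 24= d^2 - 21*d + 104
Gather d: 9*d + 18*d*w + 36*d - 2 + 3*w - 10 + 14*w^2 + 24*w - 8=d*(18*w + 45) + 14*w^2 + 27*w - 20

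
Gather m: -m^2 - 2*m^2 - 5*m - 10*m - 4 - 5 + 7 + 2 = -3*m^2 - 15*m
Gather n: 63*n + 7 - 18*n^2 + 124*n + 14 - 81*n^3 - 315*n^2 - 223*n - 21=-81*n^3 - 333*n^2 - 36*n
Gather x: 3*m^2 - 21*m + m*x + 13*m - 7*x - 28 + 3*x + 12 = 3*m^2 - 8*m + x*(m - 4) - 16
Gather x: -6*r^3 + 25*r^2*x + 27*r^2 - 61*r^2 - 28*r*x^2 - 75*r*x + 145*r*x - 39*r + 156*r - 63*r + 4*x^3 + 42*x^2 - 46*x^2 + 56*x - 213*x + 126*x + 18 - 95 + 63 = -6*r^3 - 34*r^2 + 54*r + 4*x^3 + x^2*(-28*r - 4) + x*(25*r^2 + 70*r - 31) - 14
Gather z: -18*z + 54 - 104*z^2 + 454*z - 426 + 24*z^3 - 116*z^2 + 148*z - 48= 24*z^3 - 220*z^2 + 584*z - 420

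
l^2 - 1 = (l - 1)*(l + 1)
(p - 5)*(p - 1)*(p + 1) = p^3 - 5*p^2 - p + 5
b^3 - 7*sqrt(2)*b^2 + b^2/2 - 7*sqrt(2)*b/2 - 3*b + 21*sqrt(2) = (b - 3/2)*(b + 2)*(b - 7*sqrt(2))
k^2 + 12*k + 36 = (k + 6)^2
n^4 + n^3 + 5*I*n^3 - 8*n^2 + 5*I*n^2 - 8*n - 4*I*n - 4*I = (n + 1)*(n + I)*(n + 2*I)^2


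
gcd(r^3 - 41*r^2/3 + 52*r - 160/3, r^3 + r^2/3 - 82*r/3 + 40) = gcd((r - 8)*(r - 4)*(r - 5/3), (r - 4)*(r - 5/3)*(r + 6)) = r^2 - 17*r/3 + 20/3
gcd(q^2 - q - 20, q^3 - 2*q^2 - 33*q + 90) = q - 5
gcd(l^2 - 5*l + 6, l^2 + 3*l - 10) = l - 2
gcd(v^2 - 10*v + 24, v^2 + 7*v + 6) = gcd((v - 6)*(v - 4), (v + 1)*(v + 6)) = 1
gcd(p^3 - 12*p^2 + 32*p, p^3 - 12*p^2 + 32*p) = p^3 - 12*p^2 + 32*p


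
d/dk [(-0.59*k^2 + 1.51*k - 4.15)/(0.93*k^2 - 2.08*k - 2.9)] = (-0.1771*k^2 + 11.141*k - 13.011)/(0.8649*k^4 - 3.8688*k^3 - 1.0676*k^2 + 12.064*k + 8.41)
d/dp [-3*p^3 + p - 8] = 1 - 9*p^2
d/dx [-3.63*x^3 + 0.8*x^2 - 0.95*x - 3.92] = -10.89*x^2 + 1.6*x - 0.95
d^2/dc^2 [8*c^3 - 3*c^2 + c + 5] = 48*c - 6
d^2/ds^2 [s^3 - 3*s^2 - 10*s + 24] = 6*s - 6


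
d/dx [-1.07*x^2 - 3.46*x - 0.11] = -2.14*x - 3.46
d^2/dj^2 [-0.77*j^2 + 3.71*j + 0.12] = -1.54000000000000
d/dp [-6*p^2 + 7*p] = 7 - 12*p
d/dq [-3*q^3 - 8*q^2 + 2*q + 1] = -9*q^2 - 16*q + 2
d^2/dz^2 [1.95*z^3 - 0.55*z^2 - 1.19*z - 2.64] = 11.7*z - 1.1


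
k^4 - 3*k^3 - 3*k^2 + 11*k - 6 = (k - 3)*(k - 1)^2*(k + 2)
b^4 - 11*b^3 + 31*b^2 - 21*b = b*(b - 7)*(b - 3)*(b - 1)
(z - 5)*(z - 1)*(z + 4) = z^3 - 2*z^2 - 19*z + 20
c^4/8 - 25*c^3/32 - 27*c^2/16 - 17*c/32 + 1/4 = (c/4 + 1/4)*(c/2 + 1/2)*(c - 8)*(c - 1/4)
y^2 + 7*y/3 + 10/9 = (y + 2/3)*(y + 5/3)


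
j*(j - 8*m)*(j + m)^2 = j^4 - 6*j^3*m - 15*j^2*m^2 - 8*j*m^3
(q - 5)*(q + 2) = q^2 - 3*q - 10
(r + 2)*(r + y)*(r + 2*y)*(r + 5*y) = r^4 + 8*r^3*y + 2*r^3 + 17*r^2*y^2 + 16*r^2*y + 10*r*y^3 + 34*r*y^2 + 20*y^3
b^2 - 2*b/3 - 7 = (b - 3)*(b + 7/3)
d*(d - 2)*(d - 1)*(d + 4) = d^4 + d^3 - 10*d^2 + 8*d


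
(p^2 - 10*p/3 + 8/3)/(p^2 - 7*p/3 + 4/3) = (p - 2)/(p - 1)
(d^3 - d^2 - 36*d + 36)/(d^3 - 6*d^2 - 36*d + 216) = (d - 1)/(d - 6)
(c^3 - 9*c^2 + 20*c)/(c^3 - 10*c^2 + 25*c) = (c - 4)/(c - 5)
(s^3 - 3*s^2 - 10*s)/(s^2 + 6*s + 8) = s*(s - 5)/(s + 4)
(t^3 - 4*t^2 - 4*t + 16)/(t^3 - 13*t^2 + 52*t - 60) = (t^2 - 2*t - 8)/(t^2 - 11*t + 30)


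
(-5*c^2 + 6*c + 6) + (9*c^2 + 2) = 4*c^2 + 6*c + 8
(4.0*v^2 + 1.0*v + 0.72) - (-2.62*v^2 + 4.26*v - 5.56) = 6.62*v^2 - 3.26*v + 6.28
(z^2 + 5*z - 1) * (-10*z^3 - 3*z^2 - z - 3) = -10*z^5 - 53*z^4 - 6*z^3 - 5*z^2 - 14*z + 3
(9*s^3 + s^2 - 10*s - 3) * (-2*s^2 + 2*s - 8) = -18*s^5 + 16*s^4 - 50*s^3 - 22*s^2 + 74*s + 24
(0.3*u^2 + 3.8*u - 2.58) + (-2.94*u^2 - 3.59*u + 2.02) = -2.64*u^2 + 0.21*u - 0.56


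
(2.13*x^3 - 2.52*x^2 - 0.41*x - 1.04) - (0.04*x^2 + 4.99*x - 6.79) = 2.13*x^3 - 2.56*x^2 - 5.4*x + 5.75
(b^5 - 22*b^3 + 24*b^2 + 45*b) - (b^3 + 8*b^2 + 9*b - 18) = b^5 - 23*b^3 + 16*b^2 + 36*b + 18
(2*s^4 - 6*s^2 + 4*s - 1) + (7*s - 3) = 2*s^4 - 6*s^2 + 11*s - 4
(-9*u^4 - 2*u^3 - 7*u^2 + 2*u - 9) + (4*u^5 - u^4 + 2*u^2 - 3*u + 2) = 4*u^5 - 10*u^4 - 2*u^3 - 5*u^2 - u - 7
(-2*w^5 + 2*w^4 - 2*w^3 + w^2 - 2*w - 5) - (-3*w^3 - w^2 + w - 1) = -2*w^5 + 2*w^4 + w^3 + 2*w^2 - 3*w - 4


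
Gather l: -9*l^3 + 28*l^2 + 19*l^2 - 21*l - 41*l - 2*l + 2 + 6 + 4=-9*l^3 + 47*l^2 - 64*l + 12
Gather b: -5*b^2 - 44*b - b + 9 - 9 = -5*b^2 - 45*b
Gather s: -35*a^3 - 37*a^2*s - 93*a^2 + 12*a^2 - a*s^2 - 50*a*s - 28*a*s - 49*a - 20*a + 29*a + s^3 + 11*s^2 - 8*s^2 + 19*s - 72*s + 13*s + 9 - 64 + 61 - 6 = -35*a^3 - 81*a^2 - 40*a + s^3 + s^2*(3 - a) + s*(-37*a^2 - 78*a - 40)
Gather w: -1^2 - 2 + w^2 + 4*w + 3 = w^2 + 4*w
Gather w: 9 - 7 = 2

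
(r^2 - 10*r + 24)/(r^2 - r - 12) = (r - 6)/(r + 3)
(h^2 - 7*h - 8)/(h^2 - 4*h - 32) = (h + 1)/(h + 4)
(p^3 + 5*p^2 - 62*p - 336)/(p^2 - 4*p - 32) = (p^2 + 13*p + 42)/(p + 4)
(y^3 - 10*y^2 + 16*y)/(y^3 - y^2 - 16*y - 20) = y*(-y^2 + 10*y - 16)/(-y^3 + y^2 + 16*y + 20)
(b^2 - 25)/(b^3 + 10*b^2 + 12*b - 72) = (b^2 - 25)/(b^3 + 10*b^2 + 12*b - 72)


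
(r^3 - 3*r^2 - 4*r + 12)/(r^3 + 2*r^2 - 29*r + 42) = (r + 2)/(r + 7)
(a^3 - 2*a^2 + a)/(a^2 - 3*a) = (a^2 - 2*a + 1)/(a - 3)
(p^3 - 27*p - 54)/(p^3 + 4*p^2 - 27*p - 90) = (p^2 - 3*p - 18)/(p^2 + p - 30)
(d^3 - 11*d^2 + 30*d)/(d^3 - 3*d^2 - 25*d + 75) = d*(d - 6)/(d^2 + 2*d - 15)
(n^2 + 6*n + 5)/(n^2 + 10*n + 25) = (n + 1)/(n + 5)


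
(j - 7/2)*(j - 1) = j^2 - 9*j/2 + 7/2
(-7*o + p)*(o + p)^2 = -7*o^3 - 13*o^2*p - 5*o*p^2 + p^3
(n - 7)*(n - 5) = n^2 - 12*n + 35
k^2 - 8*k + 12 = (k - 6)*(k - 2)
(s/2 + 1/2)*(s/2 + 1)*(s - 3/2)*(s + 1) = s^4/4 + 5*s^3/8 - s^2/4 - 11*s/8 - 3/4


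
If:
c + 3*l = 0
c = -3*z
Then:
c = -3*z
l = z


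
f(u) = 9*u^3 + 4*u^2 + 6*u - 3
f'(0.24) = 9.48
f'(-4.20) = 448.68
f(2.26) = 134.88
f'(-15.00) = 5961.00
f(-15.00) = -29568.00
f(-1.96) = -67.16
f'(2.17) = 150.50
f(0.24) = -1.21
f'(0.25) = 9.69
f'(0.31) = 11.07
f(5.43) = 1588.45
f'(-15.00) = 5961.00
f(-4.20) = -624.43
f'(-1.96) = 94.04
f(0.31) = -0.49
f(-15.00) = -29568.00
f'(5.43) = 845.53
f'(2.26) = 161.99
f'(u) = 27*u^2 + 8*u + 6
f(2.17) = 120.82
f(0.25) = -1.11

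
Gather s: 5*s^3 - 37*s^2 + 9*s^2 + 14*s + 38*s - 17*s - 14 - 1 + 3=5*s^3 - 28*s^2 + 35*s - 12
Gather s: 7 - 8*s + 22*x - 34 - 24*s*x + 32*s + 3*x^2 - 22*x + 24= s*(24 - 24*x) + 3*x^2 - 3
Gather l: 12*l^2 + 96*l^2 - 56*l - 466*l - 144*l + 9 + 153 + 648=108*l^2 - 666*l + 810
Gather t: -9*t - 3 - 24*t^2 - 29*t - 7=-24*t^2 - 38*t - 10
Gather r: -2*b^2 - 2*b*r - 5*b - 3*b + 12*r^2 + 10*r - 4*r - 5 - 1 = -2*b^2 - 8*b + 12*r^2 + r*(6 - 2*b) - 6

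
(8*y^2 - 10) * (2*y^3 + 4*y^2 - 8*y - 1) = 16*y^5 + 32*y^4 - 84*y^3 - 48*y^2 + 80*y + 10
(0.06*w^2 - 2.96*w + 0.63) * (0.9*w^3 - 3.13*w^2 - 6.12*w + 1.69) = 0.054*w^5 - 2.8518*w^4 + 9.4646*w^3 + 16.2447*w^2 - 8.858*w + 1.0647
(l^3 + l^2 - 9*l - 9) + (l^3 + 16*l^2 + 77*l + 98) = 2*l^3 + 17*l^2 + 68*l + 89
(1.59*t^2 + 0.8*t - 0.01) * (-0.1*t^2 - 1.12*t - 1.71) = -0.159*t^4 - 1.8608*t^3 - 3.6139*t^2 - 1.3568*t + 0.0171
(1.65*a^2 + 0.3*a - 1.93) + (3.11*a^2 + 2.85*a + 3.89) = 4.76*a^2 + 3.15*a + 1.96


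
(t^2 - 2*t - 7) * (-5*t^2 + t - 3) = -5*t^4 + 11*t^3 + 30*t^2 - t + 21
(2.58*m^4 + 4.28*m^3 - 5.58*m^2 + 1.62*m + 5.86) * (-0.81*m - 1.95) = -2.0898*m^5 - 8.4978*m^4 - 3.8262*m^3 + 9.5688*m^2 - 7.9056*m - 11.427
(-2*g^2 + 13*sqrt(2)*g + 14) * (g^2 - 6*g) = -2*g^4 + 12*g^3 + 13*sqrt(2)*g^3 - 78*sqrt(2)*g^2 + 14*g^2 - 84*g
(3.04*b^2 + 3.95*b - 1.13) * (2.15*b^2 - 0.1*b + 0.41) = 6.536*b^4 + 8.1885*b^3 - 1.5781*b^2 + 1.7325*b - 0.4633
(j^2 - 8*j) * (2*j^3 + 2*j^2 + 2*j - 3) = 2*j^5 - 14*j^4 - 14*j^3 - 19*j^2 + 24*j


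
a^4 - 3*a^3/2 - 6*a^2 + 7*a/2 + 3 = (a - 3)*(a - 1)*(a + 1/2)*(a + 2)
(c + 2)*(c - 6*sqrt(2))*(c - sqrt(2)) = c^3 - 7*sqrt(2)*c^2 + 2*c^2 - 14*sqrt(2)*c + 12*c + 24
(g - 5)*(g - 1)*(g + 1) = g^3 - 5*g^2 - g + 5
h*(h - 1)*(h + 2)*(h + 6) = h^4 + 7*h^3 + 4*h^2 - 12*h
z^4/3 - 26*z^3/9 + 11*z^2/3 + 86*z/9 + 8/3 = (z/3 + 1/3)*(z - 6)*(z - 4)*(z + 1/3)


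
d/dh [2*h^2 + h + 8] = 4*h + 1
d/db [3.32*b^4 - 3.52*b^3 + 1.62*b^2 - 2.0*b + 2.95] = 13.28*b^3 - 10.56*b^2 + 3.24*b - 2.0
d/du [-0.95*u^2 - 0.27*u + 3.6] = -1.9*u - 0.27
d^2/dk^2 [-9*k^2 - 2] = -18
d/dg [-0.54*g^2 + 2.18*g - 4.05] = 2.18 - 1.08*g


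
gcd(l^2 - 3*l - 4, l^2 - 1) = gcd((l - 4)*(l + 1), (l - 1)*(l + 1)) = l + 1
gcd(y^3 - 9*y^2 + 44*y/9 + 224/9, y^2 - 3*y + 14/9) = y - 7/3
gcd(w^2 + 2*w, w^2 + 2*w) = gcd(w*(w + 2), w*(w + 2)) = w^2 + 2*w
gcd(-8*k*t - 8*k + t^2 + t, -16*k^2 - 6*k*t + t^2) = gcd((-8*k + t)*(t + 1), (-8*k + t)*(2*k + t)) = -8*k + t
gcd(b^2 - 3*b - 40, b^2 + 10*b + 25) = b + 5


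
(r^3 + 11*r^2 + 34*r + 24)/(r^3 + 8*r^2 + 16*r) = (r^2 + 7*r + 6)/(r*(r + 4))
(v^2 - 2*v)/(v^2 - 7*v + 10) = v/(v - 5)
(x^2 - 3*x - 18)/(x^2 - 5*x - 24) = (x - 6)/(x - 8)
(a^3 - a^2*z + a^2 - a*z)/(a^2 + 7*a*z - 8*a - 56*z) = a*(a^2 - a*z + a - z)/(a^2 + 7*a*z - 8*a - 56*z)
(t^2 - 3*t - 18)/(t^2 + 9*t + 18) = (t - 6)/(t + 6)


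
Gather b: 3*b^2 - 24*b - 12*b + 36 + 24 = 3*b^2 - 36*b + 60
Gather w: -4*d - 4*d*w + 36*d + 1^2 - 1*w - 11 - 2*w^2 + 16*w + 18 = 32*d - 2*w^2 + w*(15 - 4*d) + 8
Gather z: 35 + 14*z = 14*z + 35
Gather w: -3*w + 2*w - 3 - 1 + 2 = -w - 2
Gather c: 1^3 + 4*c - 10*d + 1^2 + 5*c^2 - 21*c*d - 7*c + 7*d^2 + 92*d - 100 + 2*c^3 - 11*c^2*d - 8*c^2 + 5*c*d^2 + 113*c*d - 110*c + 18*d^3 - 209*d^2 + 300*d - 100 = 2*c^3 + c^2*(-11*d - 3) + c*(5*d^2 + 92*d - 113) + 18*d^3 - 202*d^2 + 382*d - 198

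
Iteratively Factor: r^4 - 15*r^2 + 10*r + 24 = (r - 2)*(r^3 + 2*r^2 - 11*r - 12) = (r - 3)*(r - 2)*(r^2 + 5*r + 4) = (r - 3)*(r - 2)*(r + 4)*(r + 1)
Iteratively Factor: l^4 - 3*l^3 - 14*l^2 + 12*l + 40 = (l + 2)*(l^3 - 5*l^2 - 4*l + 20) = (l + 2)^2*(l^2 - 7*l + 10) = (l - 2)*(l + 2)^2*(l - 5)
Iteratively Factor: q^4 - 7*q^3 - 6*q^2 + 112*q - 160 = (q - 4)*(q^3 - 3*q^2 - 18*q + 40) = (q - 4)*(q - 2)*(q^2 - q - 20) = (q - 4)*(q - 2)*(q + 4)*(q - 5)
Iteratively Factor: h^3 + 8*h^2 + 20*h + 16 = (h + 4)*(h^2 + 4*h + 4) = (h + 2)*(h + 4)*(h + 2)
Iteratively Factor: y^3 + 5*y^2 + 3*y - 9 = (y + 3)*(y^2 + 2*y - 3) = (y + 3)^2*(y - 1)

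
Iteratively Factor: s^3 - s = (s + 1)*(s^2 - s) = (s - 1)*(s + 1)*(s)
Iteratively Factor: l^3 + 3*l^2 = (l)*(l^2 + 3*l) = l^2*(l + 3)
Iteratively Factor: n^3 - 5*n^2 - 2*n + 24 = (n + 2)*(n^2 - 7*n + 12) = (n - 4)*(n + 2)*(n - 3)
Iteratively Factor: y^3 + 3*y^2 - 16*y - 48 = (y - 4)*(y^2 + 7*y + 12) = (y - 4)*(y + 4)*(y + 3)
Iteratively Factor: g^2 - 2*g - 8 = (g - 4)*(g + 2)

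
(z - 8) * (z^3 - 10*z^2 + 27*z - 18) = z^4 - 18*z^3 + 107*z^2 - 234*z + 144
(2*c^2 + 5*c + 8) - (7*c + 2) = 2*c^2 - 2*c + 6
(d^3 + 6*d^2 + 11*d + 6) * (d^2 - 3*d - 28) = d^5 + 3*d^4 - 35*d^3 - 195*d^2 - 326*d - 168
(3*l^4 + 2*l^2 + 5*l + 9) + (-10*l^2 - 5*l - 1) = 3*l^4 - 8*l^2 + 8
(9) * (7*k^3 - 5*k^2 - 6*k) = 63*k^3 - 45*k^2 - 54*k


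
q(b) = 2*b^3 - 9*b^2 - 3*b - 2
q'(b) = 6*b^2 - 18*b - 3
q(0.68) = -7.57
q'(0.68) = -12.47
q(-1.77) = -35.98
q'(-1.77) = 47.66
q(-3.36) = -169.39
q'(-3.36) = 125.22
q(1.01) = -12.15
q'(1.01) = -15.06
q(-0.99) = -9.79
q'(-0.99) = 20.70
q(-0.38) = -2.27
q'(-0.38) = 4.71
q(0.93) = -10.97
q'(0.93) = -14.55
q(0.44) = -4.89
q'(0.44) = -9.76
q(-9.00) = -2162.00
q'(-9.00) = 645.00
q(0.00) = -2.00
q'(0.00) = -3.00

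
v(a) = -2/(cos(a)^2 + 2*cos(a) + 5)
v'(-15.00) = 0.04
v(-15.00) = -0.49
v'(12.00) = 0.07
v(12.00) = -0.27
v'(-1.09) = 0.14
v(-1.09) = -0.33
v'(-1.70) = 0.15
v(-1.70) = -0.42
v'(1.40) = -0.16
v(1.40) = -0.37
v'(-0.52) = 0.07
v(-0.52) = -0.27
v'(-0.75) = 0.10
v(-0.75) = -0.29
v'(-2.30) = 0.06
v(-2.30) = -0.49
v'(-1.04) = 0.13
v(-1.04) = -0.32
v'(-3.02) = 0.00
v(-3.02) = -0.50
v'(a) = -2*(2*sin(a)*cos(a) + 2*sin(a))/(cos(a)^2 + 2*cos(a) + 5)^2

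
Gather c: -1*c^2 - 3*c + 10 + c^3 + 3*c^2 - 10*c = c^3 + 2*c^2 - 13*c + 10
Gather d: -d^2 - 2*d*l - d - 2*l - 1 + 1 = -d^2 + d*(-2*l - 1) - 2*l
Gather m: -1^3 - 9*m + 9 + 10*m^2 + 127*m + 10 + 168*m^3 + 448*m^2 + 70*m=168*m^3 + 458*m^2 + 188*m + 18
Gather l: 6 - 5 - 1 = 0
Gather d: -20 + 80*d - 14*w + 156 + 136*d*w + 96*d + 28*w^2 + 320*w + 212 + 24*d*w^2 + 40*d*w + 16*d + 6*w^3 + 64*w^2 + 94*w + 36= d*(24*w^2 + 176*w + 192) + 6*w^3 + 92*w^2 + 400*w + 384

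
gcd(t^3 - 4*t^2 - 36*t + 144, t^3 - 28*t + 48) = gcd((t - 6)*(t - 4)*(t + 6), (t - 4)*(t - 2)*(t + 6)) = t^2 + 2*t - 24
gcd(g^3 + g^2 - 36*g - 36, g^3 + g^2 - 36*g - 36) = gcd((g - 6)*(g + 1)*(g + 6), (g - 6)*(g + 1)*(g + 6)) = g^3 + g^2 - 36*g - 36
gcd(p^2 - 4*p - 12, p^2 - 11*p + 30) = p - 6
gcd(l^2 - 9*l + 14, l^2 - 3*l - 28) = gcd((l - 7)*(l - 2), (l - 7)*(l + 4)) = l - 7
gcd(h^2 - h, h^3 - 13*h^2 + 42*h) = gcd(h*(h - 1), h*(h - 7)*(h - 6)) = h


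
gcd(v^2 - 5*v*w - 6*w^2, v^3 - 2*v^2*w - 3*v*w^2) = v + w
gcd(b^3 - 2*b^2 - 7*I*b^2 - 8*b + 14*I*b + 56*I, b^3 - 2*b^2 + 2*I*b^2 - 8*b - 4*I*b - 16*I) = b^2 - 2*b - 8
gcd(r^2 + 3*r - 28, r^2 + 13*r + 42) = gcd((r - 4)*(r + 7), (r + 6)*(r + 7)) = r + 7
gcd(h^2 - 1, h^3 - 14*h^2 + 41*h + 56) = h + 1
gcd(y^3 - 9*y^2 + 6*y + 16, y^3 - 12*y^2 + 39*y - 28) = 1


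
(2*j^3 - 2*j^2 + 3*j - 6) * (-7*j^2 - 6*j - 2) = -14*j^5 + 2*j^4 - 13*j^3 + 28*j^2 + 30*j + 12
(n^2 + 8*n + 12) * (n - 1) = n^3 + 7*n^2 + 4*n - 12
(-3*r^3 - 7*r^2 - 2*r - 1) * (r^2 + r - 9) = -3*r^5 - 10*r^4 + 18*r^3 + 60*r^2 + 17*r + 9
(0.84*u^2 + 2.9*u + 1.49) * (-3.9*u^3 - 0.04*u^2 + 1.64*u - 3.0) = -3.276*u^5 - 11.3436*u^4 - 4.5494*u^3 + 2.1764*u^2 - 6.2564*u - 4.47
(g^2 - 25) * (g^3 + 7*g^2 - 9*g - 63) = g^5 + 7*g^4 - 34*g^3 - 238*g^2 + 225*g + 1575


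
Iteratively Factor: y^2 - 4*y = (y)*(y - 4)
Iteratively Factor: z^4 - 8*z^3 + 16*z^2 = (z - 4)*(z^3 - 4*z^2) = z*(z - 4)*(z^2 - 4*z) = z*(z - 4)^2*(z)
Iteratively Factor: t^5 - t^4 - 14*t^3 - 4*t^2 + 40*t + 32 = (t + 2)*(t^4 - 3*t^3 - 8*t^2 + 12*t + 16) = (t + 1)*(t + 2)*(t^3 - 4*t^2 - 4*t + 16) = (t - 4)*(t + 1)*(t + 2)*(t^2 - 4) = (t - 4)*(t + 1)*(t + 2)^2*(t - 2)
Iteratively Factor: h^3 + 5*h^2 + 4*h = (h + 1)*(h^2 + 4*h) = (h + 1)*(h + 4)*(h)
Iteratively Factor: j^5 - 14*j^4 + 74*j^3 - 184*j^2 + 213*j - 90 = (j - 3)*(j^4 - 11*j^3 + 41*j^2 - 61*j + 30) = (j - 5)*(j - 3)*(j^3 - 6*j^2 + 11*j - 6) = (j - 5)*(j - 3)^2*(j^2 - 3*j + 2) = (j - 5)*(j - 3)^2*(j - 2)*(j - 1)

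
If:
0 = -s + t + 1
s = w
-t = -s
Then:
No Solution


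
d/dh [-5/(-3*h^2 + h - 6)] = 5*(1 - 6*h)/(3*h^2 - h + 6)^2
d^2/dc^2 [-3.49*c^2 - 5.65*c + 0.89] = -6.98000000000000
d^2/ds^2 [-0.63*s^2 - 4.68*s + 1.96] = -1.26000000000000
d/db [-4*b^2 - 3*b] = -8*b - 3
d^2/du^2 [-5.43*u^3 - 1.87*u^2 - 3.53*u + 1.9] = -32.58*u - 3.74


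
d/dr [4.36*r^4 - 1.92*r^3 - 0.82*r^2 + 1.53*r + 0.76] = 17.44*r^3 - 5.76*r^2 - 1.64*r + 1.53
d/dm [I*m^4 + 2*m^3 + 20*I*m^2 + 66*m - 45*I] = 4*I*m^3 + 6*m^2 + 40*I*m + 66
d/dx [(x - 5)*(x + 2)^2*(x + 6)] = 4*x^3 + 15*x^2 - 44*x - 116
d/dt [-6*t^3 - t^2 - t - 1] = -18*t^2 - 2*t - 1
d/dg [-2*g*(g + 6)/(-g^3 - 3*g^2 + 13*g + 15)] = 2*(-g*(g + 6)*(3*g^2 + 6*g - 13) + 2*(g + 3)*(g^3 + 3*g^2 - 13*g - 15))/(g^3 + 3*g^2 - 13*g - 15)^2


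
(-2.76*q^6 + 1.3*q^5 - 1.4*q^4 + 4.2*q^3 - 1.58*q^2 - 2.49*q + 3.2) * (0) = 0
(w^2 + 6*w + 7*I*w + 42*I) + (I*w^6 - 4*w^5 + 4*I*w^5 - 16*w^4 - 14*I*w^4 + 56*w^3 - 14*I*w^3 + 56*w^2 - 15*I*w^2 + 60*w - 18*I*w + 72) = I*w^6 - 4*w^5 + 4*I*w^5 - 16*w^4 - 14*I*w^4 + 56*w^3 - 14*I*w^3 + 57*w^2 - 15*I*w^2 + 66*w - 11*I*w + 72 + 42*I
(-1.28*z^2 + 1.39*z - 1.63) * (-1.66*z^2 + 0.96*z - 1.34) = 2.1248*z^4 - 3.5362*z^3 + 5.7554*z^2 - 3.4274*z + 2.1842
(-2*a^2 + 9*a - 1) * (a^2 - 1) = -2*a^4 + 9*a^3 + a^2 - 9*a + 1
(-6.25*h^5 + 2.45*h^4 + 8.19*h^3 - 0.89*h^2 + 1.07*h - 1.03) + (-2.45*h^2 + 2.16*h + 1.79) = -6.25*h^5 + 2.45*h^4 + 8.19*h^3 - 3.34*h^2 + 3.23*h + 0.76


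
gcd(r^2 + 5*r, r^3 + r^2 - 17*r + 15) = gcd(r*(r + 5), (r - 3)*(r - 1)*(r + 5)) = r + 5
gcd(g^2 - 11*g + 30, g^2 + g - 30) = g - 5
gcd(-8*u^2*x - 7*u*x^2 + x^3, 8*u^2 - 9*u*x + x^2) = -8*u + x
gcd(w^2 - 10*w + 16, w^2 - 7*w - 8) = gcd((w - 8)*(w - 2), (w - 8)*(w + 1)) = w - 8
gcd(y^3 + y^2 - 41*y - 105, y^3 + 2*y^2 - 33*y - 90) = y^2 + 8*y + 15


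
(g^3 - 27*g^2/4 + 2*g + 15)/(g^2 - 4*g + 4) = (4*g^2 - 19*g - 30)/(4*(g - 2))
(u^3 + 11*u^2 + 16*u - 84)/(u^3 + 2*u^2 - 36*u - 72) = (u^2 + 5*u - 14)/(u^2 - 4*u - 12)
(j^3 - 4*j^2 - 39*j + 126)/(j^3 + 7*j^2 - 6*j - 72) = (j - 7)/(j + 4)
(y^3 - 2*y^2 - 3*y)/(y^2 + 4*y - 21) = y*(y + 1)/(y + 7)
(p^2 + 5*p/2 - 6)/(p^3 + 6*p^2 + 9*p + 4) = (p - 3/2)/(p^2 + 2*p + 1)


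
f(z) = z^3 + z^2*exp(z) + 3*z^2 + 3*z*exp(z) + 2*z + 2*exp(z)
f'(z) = z^2*exp(z) + 3*z^2 + 5*z*exp(z) + 6*z + 5*exp(z) + 2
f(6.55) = 45560.78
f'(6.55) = 56565.80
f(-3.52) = -13.37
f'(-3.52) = 18.04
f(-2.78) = -3.77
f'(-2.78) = 8.43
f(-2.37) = -1.15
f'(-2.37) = 4.52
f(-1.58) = 0.33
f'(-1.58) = -0.07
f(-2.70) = -3.13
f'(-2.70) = 7.59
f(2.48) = 224.83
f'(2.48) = 316.55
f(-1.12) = 0.08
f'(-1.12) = -0.74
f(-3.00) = -5.90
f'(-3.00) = 10.95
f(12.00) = 29623556.04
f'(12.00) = 34016257.41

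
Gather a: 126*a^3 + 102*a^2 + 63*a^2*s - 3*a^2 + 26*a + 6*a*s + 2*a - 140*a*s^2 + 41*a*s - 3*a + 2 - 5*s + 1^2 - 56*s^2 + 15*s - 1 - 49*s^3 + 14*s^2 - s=126*a^3 + a^2*(63*s + 99) + a*(-140*s^2 + 47*s + 25) - 49*s^3 - 42*s^2 + 9*s + 2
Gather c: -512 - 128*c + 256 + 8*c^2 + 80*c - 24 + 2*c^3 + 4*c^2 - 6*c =2*c^3 + 12*c^2 - 54*c - 280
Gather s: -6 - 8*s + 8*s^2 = 8*s^2 - 8*s - 6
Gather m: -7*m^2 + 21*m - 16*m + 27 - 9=-7*m^2 + 5*m + 18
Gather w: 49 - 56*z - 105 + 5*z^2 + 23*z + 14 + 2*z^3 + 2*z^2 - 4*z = 2*z^3 + 7*z^2 - 37*z - 42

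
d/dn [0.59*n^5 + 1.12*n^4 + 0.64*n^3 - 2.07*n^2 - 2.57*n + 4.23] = 2.95*n^4 + 4.48*n^3 + 1.92*n^2 - 4.14*n - 2.57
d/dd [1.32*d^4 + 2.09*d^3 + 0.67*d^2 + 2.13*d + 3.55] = 5.28*d^3 + 6.27*d^2 + 1.34*d + 2.13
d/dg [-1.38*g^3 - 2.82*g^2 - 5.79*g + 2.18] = -4.14*g^2 - 5.64*g - 5.79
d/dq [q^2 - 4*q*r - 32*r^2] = 2*q - 4*r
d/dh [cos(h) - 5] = -sin(h)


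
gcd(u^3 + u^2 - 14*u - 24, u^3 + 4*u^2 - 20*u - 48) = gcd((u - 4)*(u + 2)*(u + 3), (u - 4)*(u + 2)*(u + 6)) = u^2 - 2*u - 8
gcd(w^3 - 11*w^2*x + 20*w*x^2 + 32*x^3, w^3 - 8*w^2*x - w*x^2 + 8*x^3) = -w^2 + 7*w*x + 8*x^2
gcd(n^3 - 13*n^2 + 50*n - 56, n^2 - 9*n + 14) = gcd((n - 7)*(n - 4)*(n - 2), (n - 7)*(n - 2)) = n^2 - 9*n + 14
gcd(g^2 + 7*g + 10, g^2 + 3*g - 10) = g + 5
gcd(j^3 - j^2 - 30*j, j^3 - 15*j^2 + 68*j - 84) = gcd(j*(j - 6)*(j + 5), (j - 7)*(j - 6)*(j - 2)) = j - 6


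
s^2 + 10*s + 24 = (s + 4)*(s + 6)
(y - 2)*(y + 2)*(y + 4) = y^3 + 4*y^2 - 4*y - 16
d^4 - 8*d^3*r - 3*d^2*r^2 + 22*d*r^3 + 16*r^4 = (d - 8*r)*(d - 2*r)*(d + r)^2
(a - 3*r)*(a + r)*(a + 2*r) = a^3 - 7*a*r^2 - 6*r^3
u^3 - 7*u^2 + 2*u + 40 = (u - 5)*(u - 4)*(u + 2)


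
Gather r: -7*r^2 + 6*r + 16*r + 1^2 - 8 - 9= -7*r^2 + 22*r - 16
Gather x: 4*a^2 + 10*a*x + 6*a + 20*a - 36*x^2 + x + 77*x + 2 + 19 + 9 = 4*a^2 + 26*a - 36*x^2 + x*(10*a + 78) + 30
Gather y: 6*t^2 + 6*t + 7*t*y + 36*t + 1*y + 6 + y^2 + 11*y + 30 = 6*t^2 + 42*t + y^2 + y*(7*t + 12) + 36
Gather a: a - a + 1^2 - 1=0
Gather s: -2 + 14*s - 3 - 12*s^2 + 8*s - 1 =-12*s^2 + 22*s - 6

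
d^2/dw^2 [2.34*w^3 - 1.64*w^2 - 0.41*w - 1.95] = 14.04*w - 3.28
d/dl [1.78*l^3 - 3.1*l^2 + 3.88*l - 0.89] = 5.34*l^2 - 6.2*l + 3.88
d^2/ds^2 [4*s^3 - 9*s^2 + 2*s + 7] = 24*s - 18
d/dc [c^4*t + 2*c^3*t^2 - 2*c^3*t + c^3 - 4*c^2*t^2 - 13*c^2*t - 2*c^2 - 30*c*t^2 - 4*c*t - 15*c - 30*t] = 4*c^3*t + 6*c^2*t^2 - 6*c^2*t + 3*c^2 - 8*c*t^2 - 26*c*t - 4*c - 30*t^2 - 4*t - 15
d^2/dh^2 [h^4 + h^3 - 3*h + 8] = 6*h*(2*h + 1)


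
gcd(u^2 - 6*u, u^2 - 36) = u - 6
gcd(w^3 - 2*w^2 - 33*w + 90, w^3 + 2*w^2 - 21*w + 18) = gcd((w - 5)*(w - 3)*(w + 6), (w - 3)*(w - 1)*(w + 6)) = w^2 + 3*w - 18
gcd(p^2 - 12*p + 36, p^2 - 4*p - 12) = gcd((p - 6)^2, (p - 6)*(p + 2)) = p - 6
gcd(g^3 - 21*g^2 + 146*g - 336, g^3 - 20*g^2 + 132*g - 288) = g^2 - 14*g + 48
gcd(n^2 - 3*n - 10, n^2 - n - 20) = n - 5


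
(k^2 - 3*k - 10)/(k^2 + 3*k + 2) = (k - 5)/(k + 1)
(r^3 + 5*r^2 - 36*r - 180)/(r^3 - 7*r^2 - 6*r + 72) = (r^2 + 11*r + 30)/(r^2 - r - 12)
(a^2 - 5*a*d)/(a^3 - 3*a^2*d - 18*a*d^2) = (-a + 5*d)/(-a^2 + 3*a*d + 18*d^2)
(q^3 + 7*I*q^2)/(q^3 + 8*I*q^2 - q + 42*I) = q^2/(q^2 + I*q + 6)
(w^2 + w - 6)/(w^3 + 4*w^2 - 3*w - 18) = 1/(w + 3)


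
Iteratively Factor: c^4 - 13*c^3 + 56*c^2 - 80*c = (c - 4)*(c^3 - 9*c^2 + 20*c) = c*(c - 4)*(c^2 - 9*c + 20) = c*(c - 4)^2*(c - 5)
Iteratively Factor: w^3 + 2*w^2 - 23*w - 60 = (w - 5)*(w^2 + 7*w + 12) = (w - 5)*(w + 3)*(w + 4)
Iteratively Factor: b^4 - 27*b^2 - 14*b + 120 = (b - 2)*(b^3 + 2*b^2 - 23*b - 60) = (b - 2)*(b + 3)*(b^2 - b - 20) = (b - 2)*(b + 3)*(b + 4)*(b - 5)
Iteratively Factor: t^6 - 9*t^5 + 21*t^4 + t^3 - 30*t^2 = (t + 1)*(t^5 - 10*t^4 + 31*t^3 - 30*t^2) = (t - 5)*(t + 1)*(t^4 - 5*t^3 + 6*t^2) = t*(t - 5)*(t + 1)*(t^3 - 5*t^2 + 6*t) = t*(t - 5)*(t - 3)*(t + 1)*(t^2 - 2*t) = t*(t - 5)*(t - 3)*(t - 2)*(t + 1)*(t)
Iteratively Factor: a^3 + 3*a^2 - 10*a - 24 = (a + 2)*(a^2 + a - 12) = (a + 2)*(a + 4)*(a - 3)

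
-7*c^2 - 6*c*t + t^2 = (-7*c + t)*(c + t)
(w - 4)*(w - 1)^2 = w^3 - 6*w^2 + 9*w - 4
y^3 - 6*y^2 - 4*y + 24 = (y - 6)*(y - 2)*(y + 2)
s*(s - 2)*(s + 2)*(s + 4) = s^4 + 4*s^3 - 4*s^2 - 16*s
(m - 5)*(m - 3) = m^2 - 8*m + 15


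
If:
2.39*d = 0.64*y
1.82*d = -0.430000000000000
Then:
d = -0.24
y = -0.88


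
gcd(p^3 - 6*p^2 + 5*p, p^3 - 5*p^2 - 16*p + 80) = p - 5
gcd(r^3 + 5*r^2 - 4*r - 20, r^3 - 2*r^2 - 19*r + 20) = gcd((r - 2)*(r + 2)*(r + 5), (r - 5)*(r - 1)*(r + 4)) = 1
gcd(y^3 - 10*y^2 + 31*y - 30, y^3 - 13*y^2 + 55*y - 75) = y^2 - 8*y + 15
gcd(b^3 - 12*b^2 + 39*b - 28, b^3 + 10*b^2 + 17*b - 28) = b - 1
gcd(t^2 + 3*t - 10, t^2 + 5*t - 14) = t - 2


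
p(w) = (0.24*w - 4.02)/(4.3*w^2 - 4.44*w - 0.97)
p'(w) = (4.44 - 8.6*w)*(0.24*w - 4.02)/(4.3*w^2 - 4.44*w - 0.97)^2 + 0.24/(4.3*w^2 - 4.44*w - 0.97)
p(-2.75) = -0.11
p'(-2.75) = -0.06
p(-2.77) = -0.11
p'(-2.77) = -0.06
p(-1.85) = -0.20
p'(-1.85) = -0.18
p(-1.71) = -0.23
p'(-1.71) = -0.22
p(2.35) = -0.28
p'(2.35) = 0.38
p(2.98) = -0.14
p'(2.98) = 0.13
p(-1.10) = -0.47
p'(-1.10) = -0.69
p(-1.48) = -0.29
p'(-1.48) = -0.32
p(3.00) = -0.14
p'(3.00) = 0.13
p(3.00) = -0.14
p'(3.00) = 0.13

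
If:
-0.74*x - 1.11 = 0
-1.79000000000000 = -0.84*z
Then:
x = -1.50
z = 2.13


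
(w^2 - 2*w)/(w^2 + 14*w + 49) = w*(w - 2)/(w^2 + 14*w + 49)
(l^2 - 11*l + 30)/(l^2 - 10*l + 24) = (l - 5)/(l - 4)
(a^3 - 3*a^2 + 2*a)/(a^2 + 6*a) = (a^2 - 3*a + 2)/(a + 6)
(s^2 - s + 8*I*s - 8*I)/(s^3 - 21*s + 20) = (s + 8*I)/(s^2 + s - 20)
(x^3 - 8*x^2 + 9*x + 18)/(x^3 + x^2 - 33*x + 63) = (x^2 - 5*x - 6)/(x^2 + 4*x - 21)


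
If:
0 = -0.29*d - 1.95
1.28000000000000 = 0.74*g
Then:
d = -6.72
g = 1.73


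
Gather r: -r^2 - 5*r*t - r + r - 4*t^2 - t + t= -r^2 - 5*r*t - 4*t^2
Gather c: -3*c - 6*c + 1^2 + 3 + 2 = 6 - 9*c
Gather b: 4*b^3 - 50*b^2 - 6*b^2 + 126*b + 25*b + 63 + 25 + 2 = 4*b^3 - 56*b^2 + 151*b + 90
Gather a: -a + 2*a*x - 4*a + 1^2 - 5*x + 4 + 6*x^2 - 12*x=a*(2*x - 5) + 6*x^2 - 17*x + 5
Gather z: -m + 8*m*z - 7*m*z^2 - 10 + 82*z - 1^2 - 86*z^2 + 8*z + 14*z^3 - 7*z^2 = -m + 14*z^3 + z^2*(-7*m - 93) + z*(8*m + 90) - 11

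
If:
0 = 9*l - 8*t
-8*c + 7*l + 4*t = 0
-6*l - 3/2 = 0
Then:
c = -23/64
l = -1/4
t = -9/32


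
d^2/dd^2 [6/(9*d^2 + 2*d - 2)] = 12*(-81*d^2 - 18*d + 4*(9*d + 1)^2 + 18)/(9*d^2 + 2*d - 2)^3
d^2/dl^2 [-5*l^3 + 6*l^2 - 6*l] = 12 - 30*l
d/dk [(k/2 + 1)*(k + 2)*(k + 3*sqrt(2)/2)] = (k/2 + 1)*(3*k + 2 + 3*sqrt(2))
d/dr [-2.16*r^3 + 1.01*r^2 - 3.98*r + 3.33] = -6.48*r^2 + 2.02*r - 3.98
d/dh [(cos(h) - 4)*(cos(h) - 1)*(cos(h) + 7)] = (-3*cos(h)^2 - 4*cos(h) + 31)*sin(h)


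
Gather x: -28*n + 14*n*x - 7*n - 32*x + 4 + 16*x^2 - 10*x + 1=-35*n + 16*x^2 + x*(14*n - 42) + 5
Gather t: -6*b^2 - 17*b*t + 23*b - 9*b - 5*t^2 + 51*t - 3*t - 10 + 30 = -6*b^2 + 14*b - 5*t^2 + t*(48 - 17*b) + 20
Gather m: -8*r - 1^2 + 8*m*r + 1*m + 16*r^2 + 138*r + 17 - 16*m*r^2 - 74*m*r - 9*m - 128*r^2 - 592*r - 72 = m*(-16*r^2 - 66*r - 8) - 112*r^2 - 462*r - 56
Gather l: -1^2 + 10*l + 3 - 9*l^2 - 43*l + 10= -9*l^2 - 33*l + 12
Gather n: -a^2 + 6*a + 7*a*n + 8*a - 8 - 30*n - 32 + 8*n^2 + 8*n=-a^2 + 14*a + 8*n^2 + n*(7*a - 22) - 40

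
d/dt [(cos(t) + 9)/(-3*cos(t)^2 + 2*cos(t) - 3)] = 3*(sin(t)^2 - 18*cos(t) + 6)*sin(t)/(3*sin(t)^2 + 2*cos(t) - 6)^2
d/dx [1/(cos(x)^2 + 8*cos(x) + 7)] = 2*(cos(x) + 4)*sin(x)/(cos(x)^2 + 8*cos(x) + 7)^2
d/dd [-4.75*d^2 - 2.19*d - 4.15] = -9.5*d - 2.19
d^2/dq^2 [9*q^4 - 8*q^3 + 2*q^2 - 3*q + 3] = 108*q^2 - 48*q + 4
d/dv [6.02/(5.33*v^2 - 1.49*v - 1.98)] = (8.9698 - 64.1732*v)/(-5.33*v^2 + 1.49*v + 1.98)^2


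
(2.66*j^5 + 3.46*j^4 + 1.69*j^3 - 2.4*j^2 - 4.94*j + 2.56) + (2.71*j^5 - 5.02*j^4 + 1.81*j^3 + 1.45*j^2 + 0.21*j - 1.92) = 5.37*j^5 - 1.56*j^4 + 3.5*j^3 - 0.95*j^2 - 4.73*j + 0.64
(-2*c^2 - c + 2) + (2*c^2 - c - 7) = -2*c - 5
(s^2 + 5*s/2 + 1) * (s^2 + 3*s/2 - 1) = s^4 + 4*s^3 + 15*s^2/4 - s - 1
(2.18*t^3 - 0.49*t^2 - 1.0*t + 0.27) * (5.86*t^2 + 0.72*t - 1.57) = 12.7748*t^5 - 1.3018*t^4 - 9.6354*t^3 + 1.6315*t^2 + 1.7644*t - 0.4239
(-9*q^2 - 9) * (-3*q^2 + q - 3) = 27*q^4 - 9*q^3 + 54*q^2 - 9*q + 27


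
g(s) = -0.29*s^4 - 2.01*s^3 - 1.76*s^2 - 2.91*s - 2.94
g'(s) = -1.16*s^3 - 6.03*s^2 - 3.52*s - 2.91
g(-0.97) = -0.20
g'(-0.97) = -4.11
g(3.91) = -229.16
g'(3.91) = -178.20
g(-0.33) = -2.10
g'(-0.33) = -2.36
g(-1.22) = 1.00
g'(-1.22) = -5.48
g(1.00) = -9.91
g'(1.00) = -13.62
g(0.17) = -3.50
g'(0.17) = -3.69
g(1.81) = -29.00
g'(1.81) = -35.91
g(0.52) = -5.23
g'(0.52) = -6.53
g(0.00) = -2.94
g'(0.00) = -2.91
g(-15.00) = -8252.79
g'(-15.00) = 2608.14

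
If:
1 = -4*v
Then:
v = -1/4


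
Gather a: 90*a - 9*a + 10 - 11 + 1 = 81*a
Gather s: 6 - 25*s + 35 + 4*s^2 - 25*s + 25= 4*s^2 - 50*s + 66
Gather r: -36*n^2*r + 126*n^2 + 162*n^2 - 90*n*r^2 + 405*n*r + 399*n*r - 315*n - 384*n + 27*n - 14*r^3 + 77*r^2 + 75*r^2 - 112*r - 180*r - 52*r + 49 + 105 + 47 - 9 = 288*n^2 - 672*n - 14*r^3 + r^2*(152 - 90*n) + r*(-36*n^2 + 804*n - 344) + 192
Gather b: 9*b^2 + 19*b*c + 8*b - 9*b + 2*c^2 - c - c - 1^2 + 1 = 9*b^2 + b*(19*c - 1) + 2*c^2 - 2*c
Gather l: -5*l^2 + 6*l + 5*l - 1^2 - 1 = -5*l^2 + 11*l - 2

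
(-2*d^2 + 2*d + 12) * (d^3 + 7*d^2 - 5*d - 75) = -2*d^5 - 12*d^4 + 36*d^3 + 224*d^2 - 210*d - 900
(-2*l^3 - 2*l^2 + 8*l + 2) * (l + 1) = -2*l^4 - 4*l^3 + 6*l^2 + 10*l + 2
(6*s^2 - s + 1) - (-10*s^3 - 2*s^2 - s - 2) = 10*s^3 + 8*s^2 + 3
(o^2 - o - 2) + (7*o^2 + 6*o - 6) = 8*o^2 + 5*o - 8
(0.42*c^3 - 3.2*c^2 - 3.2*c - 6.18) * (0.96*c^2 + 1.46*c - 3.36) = 0.4032*c^5 - 2.4588*c^4 - 9.1552*c^3 + 0.147200000000002*c^2 + 1.7292*c + 20.7648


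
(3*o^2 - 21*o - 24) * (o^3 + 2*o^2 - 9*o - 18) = 3*o^5 - 15*o^4 - 93*o^3 + 87*o^2 + 594*o + 432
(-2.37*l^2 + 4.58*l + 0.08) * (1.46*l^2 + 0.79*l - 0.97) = -3.4602*l^4 + 4.8145*l^3 + 6.0339*l^2 - 4.3794*l - 0.0776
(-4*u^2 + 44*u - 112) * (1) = -4*u^2 + 44*u - 112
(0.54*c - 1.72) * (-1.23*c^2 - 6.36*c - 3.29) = -0.6642*c^3 - 1.3188*c^2 + 9.1626*c + 5.6588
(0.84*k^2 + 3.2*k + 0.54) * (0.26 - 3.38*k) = -2.8392*k^3 - 10.5976*k^2 - 0.9932*k + 0.1404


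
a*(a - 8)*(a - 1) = a^3 - 9*a^2 + 8*a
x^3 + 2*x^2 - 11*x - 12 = (x - 3)*(x + 1)*(x + 4)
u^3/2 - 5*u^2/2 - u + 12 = (u/2 + 1)*(u - 4)*(u - 3)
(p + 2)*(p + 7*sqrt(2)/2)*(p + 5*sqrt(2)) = p^3 + 2*p^2 + 17*sqrt(2)*p^2/2 + 17*sqrt(2)*p + 35*p + 70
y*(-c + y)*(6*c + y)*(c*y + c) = -6*c^3*y^2 - 6*c^3*y + 5*c^2*y^3 + 5*c^2*y^2 + c*y^4 + c*y^3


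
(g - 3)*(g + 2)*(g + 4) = g^3 + 3*g^2 - 10*g - 24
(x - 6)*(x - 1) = x^2 - 7*x + 6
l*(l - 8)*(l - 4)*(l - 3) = l^4 - 15*l^3 + 68*l^2 - 96*l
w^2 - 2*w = w*(w - 2)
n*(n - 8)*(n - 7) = n^3 - 15*n^2 + 56*n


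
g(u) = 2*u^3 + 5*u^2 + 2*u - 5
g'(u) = 6*u^2 + 10*u + 2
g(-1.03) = -3.94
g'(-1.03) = -1.93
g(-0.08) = -5.13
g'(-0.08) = 1.24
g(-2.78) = -14.89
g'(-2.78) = 20.57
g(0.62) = -1.36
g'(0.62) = 10.51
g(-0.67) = -4.70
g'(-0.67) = -2.01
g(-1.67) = -3.71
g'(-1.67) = 2.03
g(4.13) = 229.43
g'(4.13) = 145.64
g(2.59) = 68.47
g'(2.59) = 68.15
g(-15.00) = -5660.00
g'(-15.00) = 1202.00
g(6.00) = 619.00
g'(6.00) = 278.00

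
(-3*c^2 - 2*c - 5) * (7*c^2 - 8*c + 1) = -21*c^4 + 10*c^3 - 22*c^2 + 38*c - 5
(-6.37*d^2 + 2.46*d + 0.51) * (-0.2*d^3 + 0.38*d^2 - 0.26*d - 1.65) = 1.274*d^5 - 2.9126*d^4 + 2.489*d^3 + 10.0647*d^2 - 4.1916*d - 0.8415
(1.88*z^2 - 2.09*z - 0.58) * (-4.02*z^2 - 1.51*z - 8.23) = -7.5576*z^4 + 5.563*z^3 - 9.9849*z^2 + 18.0765*z + 4.7734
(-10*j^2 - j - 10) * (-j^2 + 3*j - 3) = 10*j^4 - 29*j^3 + 37*j^2 - 27*j + 30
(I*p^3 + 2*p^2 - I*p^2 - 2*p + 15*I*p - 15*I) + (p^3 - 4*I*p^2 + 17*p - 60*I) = p^3 + I*p^3 + 2*p^2 - 5*I*p^2 + 15*p + 15*I*p - 75*I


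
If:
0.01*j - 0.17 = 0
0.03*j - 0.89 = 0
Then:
No Solution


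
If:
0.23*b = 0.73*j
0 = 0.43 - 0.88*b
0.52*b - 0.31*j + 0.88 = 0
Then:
No Solution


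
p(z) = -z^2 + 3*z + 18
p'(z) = 3 - 2*z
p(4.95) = 8.35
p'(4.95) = -6.90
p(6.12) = -1.09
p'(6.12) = -9.24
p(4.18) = 13.07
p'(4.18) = -5.36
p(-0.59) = 15.88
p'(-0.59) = 4.18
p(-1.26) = 12.63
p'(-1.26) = 5.52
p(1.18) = 20.15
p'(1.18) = 0.64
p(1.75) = 20.19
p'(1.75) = -0.50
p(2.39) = 19.46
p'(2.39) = -1.78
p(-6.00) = -36.00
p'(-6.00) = 15.00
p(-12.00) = -162.00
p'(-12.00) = 27.00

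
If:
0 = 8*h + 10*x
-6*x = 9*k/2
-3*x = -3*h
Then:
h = 0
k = 0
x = 0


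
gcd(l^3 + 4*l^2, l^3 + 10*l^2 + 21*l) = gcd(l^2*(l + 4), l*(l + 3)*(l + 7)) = l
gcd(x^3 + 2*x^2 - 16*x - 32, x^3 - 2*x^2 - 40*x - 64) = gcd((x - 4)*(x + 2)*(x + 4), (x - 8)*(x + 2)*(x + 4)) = x^2 + 6*x + 8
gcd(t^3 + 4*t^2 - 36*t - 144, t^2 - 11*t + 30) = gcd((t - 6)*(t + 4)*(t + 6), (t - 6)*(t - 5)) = t - 6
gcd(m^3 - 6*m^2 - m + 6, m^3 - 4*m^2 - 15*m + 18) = m^2 - 7*m + 6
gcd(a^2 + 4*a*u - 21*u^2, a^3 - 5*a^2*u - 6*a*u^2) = 1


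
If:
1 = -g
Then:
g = -1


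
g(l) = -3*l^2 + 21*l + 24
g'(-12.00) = 93.00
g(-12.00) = -660.00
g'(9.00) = -33.00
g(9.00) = -30.00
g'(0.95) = 15.30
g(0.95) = 41.24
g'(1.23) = 13.62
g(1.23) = 45.29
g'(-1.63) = 30.78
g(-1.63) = -18.20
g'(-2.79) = 37.74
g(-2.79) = -57.94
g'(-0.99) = 26.94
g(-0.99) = 0.27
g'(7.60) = -24.60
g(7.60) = 10.32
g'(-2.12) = 33.72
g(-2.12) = -34.00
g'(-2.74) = 37.44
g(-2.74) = -56.06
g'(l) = 21 - 6*l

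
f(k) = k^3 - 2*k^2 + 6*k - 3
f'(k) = 3*k^2 - 4*k + 6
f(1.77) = 6.90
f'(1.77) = 8.32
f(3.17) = 27.78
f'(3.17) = 23.47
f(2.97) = 23.38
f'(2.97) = 20.58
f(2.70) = 18.30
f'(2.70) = 17.07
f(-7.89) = -666.01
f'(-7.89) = 224.32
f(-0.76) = -9.15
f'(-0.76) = 10.77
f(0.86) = 1.32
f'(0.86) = 4.78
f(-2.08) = -33.13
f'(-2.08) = 27.30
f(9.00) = 618.00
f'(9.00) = 213.00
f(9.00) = 618.00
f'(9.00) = 213.00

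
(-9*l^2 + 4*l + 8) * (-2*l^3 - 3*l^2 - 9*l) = 18*l^5 + 19*l^4 + 53*l^3 - 60*l^2 - 72*l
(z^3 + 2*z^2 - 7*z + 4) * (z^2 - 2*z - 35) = z^5 - 46*z^3 - 52*z^2 + 237*z - 140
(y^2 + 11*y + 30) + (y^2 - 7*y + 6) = 2*y^2 + 4*y + 36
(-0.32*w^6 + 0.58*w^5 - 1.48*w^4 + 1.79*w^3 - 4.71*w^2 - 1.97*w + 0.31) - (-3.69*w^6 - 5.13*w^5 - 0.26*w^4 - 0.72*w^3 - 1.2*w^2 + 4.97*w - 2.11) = 3.37*w^6 + 5.71*w^5 - 1.22*w^4 + 2.51*w^3 - 3.51*w^2 - 6.94*w + 2.42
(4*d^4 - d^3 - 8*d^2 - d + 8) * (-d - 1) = -4*d^5 - 3*d^4 + 9*d^3 + 9*d^2 - 7*d - 8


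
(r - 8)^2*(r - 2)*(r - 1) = r^4 - 19*r^3 + 114*r^2 - 224*r + 128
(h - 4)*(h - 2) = h^2 - 6*h + 8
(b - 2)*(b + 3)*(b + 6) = b^3 + 7*b^2 - 36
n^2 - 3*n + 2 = (n - 2)*(n - 1)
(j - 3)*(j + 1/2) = j^2 - 5*j/2 - 3/2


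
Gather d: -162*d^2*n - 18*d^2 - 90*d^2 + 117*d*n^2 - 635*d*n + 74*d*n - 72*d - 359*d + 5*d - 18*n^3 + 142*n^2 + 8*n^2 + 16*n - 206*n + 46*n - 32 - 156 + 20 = d^2*(-162*n - 108) + d*(117*n^2 - 561*n - 426) - 18*n^3 + 150*n^2 - 144*n - 168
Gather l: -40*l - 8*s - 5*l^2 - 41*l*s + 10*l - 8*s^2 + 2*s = -5*l^2 + l*(-41*s - 30) - 8*s^2 - 6*s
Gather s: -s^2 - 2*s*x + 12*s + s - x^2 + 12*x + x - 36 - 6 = -s^2 + s*(13 - 2*x) - x^2 + 13*x - 42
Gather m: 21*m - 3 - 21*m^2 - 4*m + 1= -21*m^2 + 17*m - 2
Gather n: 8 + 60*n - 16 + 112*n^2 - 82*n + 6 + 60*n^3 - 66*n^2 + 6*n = 60*n^3 + 46*n^2 - 16*n - 2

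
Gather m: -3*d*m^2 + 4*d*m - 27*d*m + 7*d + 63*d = -3*d*m^2 - 23*d*m + 70*d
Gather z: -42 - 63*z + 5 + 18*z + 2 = -45*z - 35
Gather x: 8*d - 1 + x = 8*d + x - 1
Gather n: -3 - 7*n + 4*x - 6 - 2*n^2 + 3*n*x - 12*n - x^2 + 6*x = -2*n^2 + n*(3*x - 19) - x^2 + 10*x - 9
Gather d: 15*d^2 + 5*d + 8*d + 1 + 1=15*d^2 + 13*d + 2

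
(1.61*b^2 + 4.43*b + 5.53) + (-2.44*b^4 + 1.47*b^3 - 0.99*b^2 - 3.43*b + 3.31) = -2.44*b^4 + 1.47*b^3 + 0.62*b^2 + 1.0*b + 8.84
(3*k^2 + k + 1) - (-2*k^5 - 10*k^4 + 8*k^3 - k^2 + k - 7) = 2*k^5 + 10*k^4 - 8*k^3 + 4*k^2 + 8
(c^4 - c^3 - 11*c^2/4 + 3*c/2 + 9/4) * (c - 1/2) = c^5 - 3*c^4/2 - 9*c^3/4 + 23*c^2/8 + 3*c/2 - 9/8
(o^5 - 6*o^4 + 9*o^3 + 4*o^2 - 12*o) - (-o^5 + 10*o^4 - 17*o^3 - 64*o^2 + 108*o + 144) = 2*o^5 - 16*o^4 + 26*o^3 + 68*o^2 - 120*o - 144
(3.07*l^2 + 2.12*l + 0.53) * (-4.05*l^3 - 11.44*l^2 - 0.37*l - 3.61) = -12.4335*l^5 - 43.7068*l^4 - 27.5352*l^3 - 17.9303*l^2 - 7.8493*l - 1.9133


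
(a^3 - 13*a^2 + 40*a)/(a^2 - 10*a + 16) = a*(a - 5)/(a - 2)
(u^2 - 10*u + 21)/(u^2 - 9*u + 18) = (u - 7)/(u - 6)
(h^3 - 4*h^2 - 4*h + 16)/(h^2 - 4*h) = h - 4/h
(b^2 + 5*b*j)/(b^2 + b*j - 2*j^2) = b*(b + 5*j)/(b^2 + b*j - 2*j^2)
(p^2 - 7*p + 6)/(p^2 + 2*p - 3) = (p - 6)/(p + 3)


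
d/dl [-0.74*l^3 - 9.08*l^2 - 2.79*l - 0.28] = -2.22*l^2 - 18.16*l - 2.79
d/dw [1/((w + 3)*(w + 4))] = (-2*w - 7)/(w^4 + 14*w^3 + 73*w^2 + 168*w + 144)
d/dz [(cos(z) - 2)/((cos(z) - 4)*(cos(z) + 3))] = (cos(z)^2 - 4*cos(z) + 14)*sin(z)/((cos(z) - 4)^2*(cos(z) + 3)^2)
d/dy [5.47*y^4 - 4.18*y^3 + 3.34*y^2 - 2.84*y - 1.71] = 21.88*y^3 - 12.54*y^2 + 6.68*y - 2.84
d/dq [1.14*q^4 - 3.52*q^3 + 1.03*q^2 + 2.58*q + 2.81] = 4.56*q^3 - 10.56*q^2 + 2.06*q + 2.58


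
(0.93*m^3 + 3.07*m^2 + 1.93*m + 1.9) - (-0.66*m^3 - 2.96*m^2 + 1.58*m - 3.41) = 1.59*m^3 + 6.03*m^2 + 0.35*m + 5.31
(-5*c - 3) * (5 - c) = 5*c^2 - 22*c - 15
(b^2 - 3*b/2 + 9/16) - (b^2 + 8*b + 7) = -19*b/2 - 103/16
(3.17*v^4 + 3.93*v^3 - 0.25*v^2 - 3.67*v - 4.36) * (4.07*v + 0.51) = 12.9019*v^5 + 17.6118*v^4 + 0.9868*v^3 - 15.0644*v^2 - 19.6169*v - 2.2236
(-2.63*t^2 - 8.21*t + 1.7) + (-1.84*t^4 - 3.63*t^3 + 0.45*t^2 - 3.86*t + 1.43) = -1.84*t^4 - 3.63*t^3 - 2.18*t^2 - 12.07*t + 3.13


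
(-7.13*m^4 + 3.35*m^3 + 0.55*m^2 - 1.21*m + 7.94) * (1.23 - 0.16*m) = 1.1408*m^5 - 9.3059*m^4 + 4.0325*m^3 + 0.8701*m^2 - 2.7587*m + 9.7662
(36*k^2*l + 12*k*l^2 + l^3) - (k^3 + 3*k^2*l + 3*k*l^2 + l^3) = -k^3 + 33*k^2*l + 9*k*l^2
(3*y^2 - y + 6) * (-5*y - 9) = -15*y^3 - 22*y^2 - 21*y - 54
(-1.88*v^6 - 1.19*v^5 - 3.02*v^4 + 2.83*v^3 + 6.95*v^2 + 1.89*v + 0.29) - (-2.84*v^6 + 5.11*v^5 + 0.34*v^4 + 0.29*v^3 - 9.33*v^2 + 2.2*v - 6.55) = 0.96*v^6 - 6.3*v^5 - 3.36*v^4 + 2.54*v^3 + 16.28*v^2 - 0.31*v + 6.84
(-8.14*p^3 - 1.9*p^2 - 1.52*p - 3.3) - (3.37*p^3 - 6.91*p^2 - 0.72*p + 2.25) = -11.51*p^3 + 5.01*p^2 - 0.8*p - 5.55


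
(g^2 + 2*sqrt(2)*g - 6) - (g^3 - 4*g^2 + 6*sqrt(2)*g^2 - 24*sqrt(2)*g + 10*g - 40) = -g^3 - 6*sqrt(2)*g^2 + 5*g^2 - 10*g + 26*sqrt(2)*g + 34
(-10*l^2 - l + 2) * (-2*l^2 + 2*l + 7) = 20*l^4 - 18*l^3 - 76*l^2 - 3*l + 14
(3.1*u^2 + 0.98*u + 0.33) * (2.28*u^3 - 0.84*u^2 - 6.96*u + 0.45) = 7.068*u^5 - 0.3696*u^4 - 21.6468*u^3 - 5.703*u^2 - 1.8558*u + 0.1485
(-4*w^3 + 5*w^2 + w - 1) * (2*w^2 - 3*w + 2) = -8*w^5 + 22*w^4 - 21*w^3 + 5*w^2 + 5*w - 2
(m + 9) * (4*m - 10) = 4*m^2 + 26*m - 90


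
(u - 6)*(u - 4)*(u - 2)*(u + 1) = u^4 - 11*u^3 + 32*u^2 - 4*u - 48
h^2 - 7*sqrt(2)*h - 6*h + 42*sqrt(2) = (h - 6)*(h - 7*sqrt(2))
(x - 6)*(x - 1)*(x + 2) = x^3 - 5*x^2 - 8*x + 12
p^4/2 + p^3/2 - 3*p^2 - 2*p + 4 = (p/2 + 1)*(p - 2)*(p - 1)*(p + 2)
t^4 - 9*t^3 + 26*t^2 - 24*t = t*(t - 4)*(t - 3)*(t - 2)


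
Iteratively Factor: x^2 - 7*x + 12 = (x - 4)*(x - 3)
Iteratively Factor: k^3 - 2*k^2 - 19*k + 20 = (k + 4)*(k^2 - 6*k + 5) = (k - 5)*(k + 4)*(k - 1)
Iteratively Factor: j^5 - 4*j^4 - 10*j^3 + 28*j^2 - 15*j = (j - 1)*(j^4 - 3*j^3 - 13*j^2 + 15*j) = (j - 1)^2*(j^3 - 2*j^2 - 15*j) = (j - 1)^2*(j + 3)*(j^2 - 5*j) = (j - 5)*(j - 1)^2*(j + 3)*(j)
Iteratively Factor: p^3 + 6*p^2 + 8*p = (p)*(p^2 + 6*p + 8) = p*(p + 2)*(p + 4)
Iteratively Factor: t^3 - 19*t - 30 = (t + 2)*(t^2 - 2*t - 15) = (t - 5)*(t + 2)*(t + 3)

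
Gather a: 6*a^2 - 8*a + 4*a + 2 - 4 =6*a^2 - 4*a - 2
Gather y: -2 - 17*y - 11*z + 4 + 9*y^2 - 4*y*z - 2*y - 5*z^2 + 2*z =9*y^2 + y*(-4*z - 19) - 5*z^2 - 9*z + 2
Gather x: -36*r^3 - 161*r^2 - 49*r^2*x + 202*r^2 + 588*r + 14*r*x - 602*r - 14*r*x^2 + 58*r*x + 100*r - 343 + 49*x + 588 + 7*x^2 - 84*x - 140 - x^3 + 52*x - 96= -36*r^3 + 41*r^2 + 86*r - x^3 + x^2*(7 - 14*r) + x*(-49*r^2 + 72*r + 17) + 9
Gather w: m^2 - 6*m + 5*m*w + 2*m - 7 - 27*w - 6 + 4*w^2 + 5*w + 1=m^2 - 4*m + 4*w^2 + w*(5*m - 22) - 12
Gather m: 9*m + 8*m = 17*m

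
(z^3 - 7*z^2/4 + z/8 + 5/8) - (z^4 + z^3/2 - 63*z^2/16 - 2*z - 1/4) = -z^4 + z^3/2 + 35*z^2/16 + 17*z/8 + 7/8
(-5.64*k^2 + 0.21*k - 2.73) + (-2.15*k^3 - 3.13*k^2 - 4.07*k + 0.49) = -2.15*k^3 - 8.77*k^2 - 3.86*k - 2.24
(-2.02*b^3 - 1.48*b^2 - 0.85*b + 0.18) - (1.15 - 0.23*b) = -2.02*b^3 - 1.48*b^2 - 0.62*b - 0.97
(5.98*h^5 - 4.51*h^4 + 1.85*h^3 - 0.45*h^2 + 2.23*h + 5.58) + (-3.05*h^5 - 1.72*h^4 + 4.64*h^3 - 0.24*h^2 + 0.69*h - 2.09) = 2.93*h^5 - 6.23*h^4 + 6.49*h^3 - 0.69*h^2 + 2.92*h + 3.49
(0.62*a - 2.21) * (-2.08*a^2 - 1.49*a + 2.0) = -1.2896*a^3 + 3.673*a^2 + 4.5329*a - 4.42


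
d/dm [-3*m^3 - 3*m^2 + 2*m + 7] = -9*m^2 - 6*m + 2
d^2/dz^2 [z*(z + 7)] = 2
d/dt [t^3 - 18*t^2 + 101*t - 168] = 3*t^2 - 36*t + 101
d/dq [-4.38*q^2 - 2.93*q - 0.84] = -8.76*q - 2.93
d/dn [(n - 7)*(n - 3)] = 2*n - 10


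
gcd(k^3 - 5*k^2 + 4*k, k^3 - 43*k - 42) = 1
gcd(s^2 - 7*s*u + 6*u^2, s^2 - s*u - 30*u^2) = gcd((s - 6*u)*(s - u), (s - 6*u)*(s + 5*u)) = s - 6*u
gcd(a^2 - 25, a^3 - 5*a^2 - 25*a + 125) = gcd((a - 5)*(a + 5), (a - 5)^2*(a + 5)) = a^2 - 25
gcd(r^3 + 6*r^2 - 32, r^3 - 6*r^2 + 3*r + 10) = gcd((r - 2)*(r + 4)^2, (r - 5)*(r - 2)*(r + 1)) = r - 2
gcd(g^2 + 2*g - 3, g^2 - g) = g - 1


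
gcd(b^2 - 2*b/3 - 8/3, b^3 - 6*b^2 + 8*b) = b - 2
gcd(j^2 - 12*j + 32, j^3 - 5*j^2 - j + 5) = 1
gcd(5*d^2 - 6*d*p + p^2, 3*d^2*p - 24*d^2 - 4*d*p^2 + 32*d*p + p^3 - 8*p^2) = -d + p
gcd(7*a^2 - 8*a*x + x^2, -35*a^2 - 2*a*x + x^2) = -7*a + x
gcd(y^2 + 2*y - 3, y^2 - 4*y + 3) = y - 1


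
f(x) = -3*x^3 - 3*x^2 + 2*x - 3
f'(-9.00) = -673.00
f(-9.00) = 1923.00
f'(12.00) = -1366.00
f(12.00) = -5595.00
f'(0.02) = 1.88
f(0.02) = -2.96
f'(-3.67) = -97.20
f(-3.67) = 97.55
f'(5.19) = -271.56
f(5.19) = -492.82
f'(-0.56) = 2.54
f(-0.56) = -4.53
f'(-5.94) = -279.91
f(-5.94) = 508.02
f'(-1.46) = -8.42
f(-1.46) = -2.98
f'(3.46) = -126.50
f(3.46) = -156.26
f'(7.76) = -586.52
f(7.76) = -1570.00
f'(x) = -9*x^2 - 6*x + 2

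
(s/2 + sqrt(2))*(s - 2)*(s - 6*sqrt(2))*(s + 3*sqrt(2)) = s^4/2 - s^3 - sqrt(2)*s^3/2 - 24*s^2 + sqrt(2)*s^2 - 36*sqrt(2)*s + 48*s + 72*sqrt(2)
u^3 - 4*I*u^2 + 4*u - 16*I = (u - 4*I)*(u - 2*I)*(u + 2*I)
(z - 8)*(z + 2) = z^2 - 6*z - 16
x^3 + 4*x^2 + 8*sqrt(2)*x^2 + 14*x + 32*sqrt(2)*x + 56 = (x + 4)*(x + sqrt(2))*(x + 7*sqrt(2))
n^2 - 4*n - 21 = (n - 7)*(n + 3)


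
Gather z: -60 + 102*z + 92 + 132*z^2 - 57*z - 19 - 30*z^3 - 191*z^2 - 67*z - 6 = -30*z^3 - 59*z^2 - 22*z + 7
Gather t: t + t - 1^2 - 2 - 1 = 2*t - 4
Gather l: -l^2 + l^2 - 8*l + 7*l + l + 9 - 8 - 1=0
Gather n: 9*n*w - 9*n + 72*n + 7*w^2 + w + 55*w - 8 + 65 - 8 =n*(9*w + 63) + 7*w^2 + 56*w + 49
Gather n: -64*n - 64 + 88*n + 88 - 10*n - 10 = 14*n + 14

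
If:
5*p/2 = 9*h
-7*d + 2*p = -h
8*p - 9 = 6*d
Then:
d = 123/254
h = 105/254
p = 189/127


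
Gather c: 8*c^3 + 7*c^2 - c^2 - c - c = 8*c^3 + 6*c^2 - 2*c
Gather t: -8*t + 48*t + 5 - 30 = 40*t - 25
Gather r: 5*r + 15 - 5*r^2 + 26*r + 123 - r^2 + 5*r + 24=-6*r^2 + 36*r + 162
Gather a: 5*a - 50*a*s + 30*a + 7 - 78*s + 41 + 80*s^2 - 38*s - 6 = a*(35 - 50*s) + 80*s^2 - 116*s + 42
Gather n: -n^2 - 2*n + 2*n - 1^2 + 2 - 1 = -n^2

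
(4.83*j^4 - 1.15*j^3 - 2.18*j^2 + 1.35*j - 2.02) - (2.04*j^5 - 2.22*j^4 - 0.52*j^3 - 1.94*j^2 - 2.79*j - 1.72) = -2.04*j^5 + 7.05*j^4 - 0.63*j^3 - 0.24*j^2 + 4.14*j - 0.3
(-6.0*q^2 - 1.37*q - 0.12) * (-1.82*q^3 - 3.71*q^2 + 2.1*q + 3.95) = 10.92*q^5 + 24.7534*q^4 - 7.2989*q^3 - 26.1318*q^2 - 5.6635*q - 0.474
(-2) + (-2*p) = -2*p - 2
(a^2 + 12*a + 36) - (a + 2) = a^2 + 11*a + 34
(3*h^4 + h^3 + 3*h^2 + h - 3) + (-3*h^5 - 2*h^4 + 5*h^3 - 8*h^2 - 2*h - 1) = -3*h^5 + h^4 + 6*h^3 - 5*h^2 - h - 4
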